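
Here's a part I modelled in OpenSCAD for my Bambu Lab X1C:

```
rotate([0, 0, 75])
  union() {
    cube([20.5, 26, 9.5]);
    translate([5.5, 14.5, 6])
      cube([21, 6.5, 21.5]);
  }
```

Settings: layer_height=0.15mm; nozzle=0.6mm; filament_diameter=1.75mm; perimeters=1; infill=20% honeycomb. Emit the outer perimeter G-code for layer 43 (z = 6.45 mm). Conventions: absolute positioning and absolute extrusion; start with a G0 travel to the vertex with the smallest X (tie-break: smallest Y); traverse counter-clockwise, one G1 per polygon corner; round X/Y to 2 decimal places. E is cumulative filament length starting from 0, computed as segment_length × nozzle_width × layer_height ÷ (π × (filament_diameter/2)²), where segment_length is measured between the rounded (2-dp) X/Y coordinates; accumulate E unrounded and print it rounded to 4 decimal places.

At z = 6.45 mm: the cube is present — its section is the full 20.5×26 rectangle; the cube at (5.5, 14.5) is present — its section is the full 21×6.5 rectangle; Taking the union: the regions partially overlap (shared area 97.50 mm²), so overlapping operands fuse into one piece — 1 connected region; (whole slice rotated 75° about Z — lengths, areas and connectivity unchanged). The outline is a single polygon with 8 vertices. Extrusion per mm of travel: 0.6 × 0.15 / (π × 0.875²) = 0.037418. Accumulating E over each segment gives final E = 3.9286.

G0 X-25.11 Y6.73 Z6.45
G1 X0.00 Y0.00 E0.9727
G1 X5.31 Y19.80 E1.7398
G1 X-8.70 Y23.55 E2.2824
G1 X-7.15 Y29.35 E2.5071
G1 X-13.43 Y31.03 E2.7503
G1 X-14.98 Y25.24 E2.9746
G1 X-19.81 Y26.53 E3.1617
G1 X-25.11 Y6.73 E3.9286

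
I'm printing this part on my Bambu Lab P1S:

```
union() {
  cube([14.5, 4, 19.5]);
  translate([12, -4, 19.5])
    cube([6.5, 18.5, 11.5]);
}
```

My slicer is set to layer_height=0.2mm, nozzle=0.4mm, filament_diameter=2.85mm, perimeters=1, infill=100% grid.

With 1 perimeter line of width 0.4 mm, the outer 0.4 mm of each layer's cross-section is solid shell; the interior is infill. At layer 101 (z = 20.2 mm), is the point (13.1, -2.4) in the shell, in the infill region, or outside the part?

infill

At z = 20.2 mm: the cube is absent (z outside [0, 19.5]); the cube at (12, -4) is present — its section is the full 6.5×18.5 rectangle; Taking the union: only the 6.5×18.5 cube at (12, -4) is present, so the union is just that shape — 1 connected region. Overall, the cross-section is a single solid region. The nearest boundary edge runs (12.00, 14.50)→(12.00, -4.00); distance from the point to it = 1.10 mm. The point is inside the cross-section and 1.10 mm from the nearest boundary — more than the 0.4 mm shell width (1 × 0.4), so it's in the infill interior.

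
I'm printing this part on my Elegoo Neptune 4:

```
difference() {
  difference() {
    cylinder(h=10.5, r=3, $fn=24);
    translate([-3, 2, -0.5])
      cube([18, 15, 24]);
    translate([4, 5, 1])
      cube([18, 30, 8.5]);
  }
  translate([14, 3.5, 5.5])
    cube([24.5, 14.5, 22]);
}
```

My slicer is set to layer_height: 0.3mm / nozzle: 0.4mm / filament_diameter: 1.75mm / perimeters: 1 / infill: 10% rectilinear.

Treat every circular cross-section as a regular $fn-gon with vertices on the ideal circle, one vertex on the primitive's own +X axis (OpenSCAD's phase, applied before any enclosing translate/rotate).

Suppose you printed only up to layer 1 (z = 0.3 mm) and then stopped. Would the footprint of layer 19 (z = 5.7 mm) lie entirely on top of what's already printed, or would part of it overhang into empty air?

Compare the two slices. At z = 0.3: the cylinder: section is a regular 24-gon, circumradius r=3 (area = (24/2)·3.000²·sin(360°/24) = 27.95 mm²); the 18×15 cube at (-3, 2) contributes its full rectangle (area 270.00 mm²); the cube at (4, 5) is not intersected at this z (z outside [1, 9.5]); Taking the first minus the rest: starting from the r=3 cylinder (27.95 mm²), the 18×15 cube at (-3, 2) partially overlaps it — only the 3.01 mm² overlap (of its 270.00 mm²) is removed, clipping the outline — area = 24.94 mm²; the cube at (14, 3.5) is absent (z outside [5.5, 27.5]); Subtracting the remaining from the first: none of the subtracted shapes is present at this height, so the result so far is unchanged — area = 24.94 mm². At z = 5.7: the cylinder: section is a regular 24-gon, circumradius r=3 (area = (24/2)·3.000²·sin(360°/24) = 27.95 mm²); the cube at (-3, 2) (footprint 18×15) is included at this height (area 270.00 mm²); the 18×30 cube at (4, 5) contributes its full rectangle (area 540.00 mm²); Subtracting the remaining from the first: starting from the r=3 cylinder (27.95 mm²), the 18×15 cube at (-3, 2) partially overlaps it — only the 3.01 mm² overlap (of its 270.00 mm²) is removed, clipping the outline; the 18×30 cube at (4, 5) misses the remaining region (no effect) — area = 24.94 mm²; the cube at (14, 3.5) (footprint 24.5×14.5) is included at this height (area 355.25 mm²); Subtracting the remaining from the first: starting from the result so far (24.94 mm²), the 24.5×14.5 cube at (14, 3.5) misses the remaining region (no effect) — area = 24.94 mm². Checking containment: the cross-section at z = 5.7 is a subset of the cross-section at z = 0.3.

entirely on top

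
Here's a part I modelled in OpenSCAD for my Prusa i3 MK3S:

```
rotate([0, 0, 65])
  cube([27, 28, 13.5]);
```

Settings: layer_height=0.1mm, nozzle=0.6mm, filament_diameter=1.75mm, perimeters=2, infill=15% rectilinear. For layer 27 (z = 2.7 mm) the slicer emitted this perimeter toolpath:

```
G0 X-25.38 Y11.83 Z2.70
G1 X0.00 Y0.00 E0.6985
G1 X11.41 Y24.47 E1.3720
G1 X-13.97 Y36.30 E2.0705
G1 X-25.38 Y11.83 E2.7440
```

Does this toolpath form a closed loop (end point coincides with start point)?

yes

Start point (G0): (-25.38, 11.83). End point (last G1): the path returns to the start — closed.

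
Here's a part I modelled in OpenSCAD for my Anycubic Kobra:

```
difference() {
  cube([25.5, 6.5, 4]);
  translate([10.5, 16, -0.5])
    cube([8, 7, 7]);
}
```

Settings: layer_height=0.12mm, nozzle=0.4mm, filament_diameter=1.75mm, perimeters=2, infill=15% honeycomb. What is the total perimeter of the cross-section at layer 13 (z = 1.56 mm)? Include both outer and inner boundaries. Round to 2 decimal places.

64.00 mm

At z = 1.56 mm: the cube (footprint 25.5×6.5) is included at this height (perimeter 64.00 mm); the 8×7 cube at (10.5, 16) contributes its full rectangle (perimeter 30.00 mm); Taking the first minus the rest: starting from the 25.5×6.5 cube, the 8×7 cube at (10.5, 16) misses the remaining region (no effect) — boundary = 64.00 mm. Overall, the cross-section is a single solid region. Total boundary length (outer) = 64.00 mm.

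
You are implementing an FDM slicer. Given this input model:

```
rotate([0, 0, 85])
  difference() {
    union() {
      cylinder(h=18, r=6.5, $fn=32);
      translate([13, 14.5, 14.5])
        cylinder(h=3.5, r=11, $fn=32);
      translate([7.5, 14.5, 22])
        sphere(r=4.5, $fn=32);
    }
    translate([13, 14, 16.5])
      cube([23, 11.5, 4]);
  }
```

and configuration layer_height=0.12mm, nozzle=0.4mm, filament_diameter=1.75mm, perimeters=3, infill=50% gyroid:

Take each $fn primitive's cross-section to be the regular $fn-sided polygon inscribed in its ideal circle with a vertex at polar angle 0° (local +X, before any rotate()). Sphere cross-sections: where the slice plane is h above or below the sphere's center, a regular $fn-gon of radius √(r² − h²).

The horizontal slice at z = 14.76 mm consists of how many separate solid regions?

2

At z = 14.76 mm: the r=6.5 cylinder gives a regular 32-gon of circumradius 6.5 (constant along its height); the cylinder at (13, 14.5): section is a regular 32-gon, circumradius r=11; the sphere at (7.5, 14.5) is absent (|z−center|=7.240 > r=4.5); Combining (union): the 2 present regions are separate (no shared area or edge), so areas and boundary lengths simply add and each stays a separate island — 2 connected regions; the cube at (13, 14) is not intersected at this z (z outside [16.5, 20.5]); Taking the first minus the rest: none of the subtracted shapes is present at this height, so the result so far is unchanged — 2 connected regions; (whole slice rotated 85° about Z — lengths, areas and connectivity unchanged). The result has 2 disconnected regions.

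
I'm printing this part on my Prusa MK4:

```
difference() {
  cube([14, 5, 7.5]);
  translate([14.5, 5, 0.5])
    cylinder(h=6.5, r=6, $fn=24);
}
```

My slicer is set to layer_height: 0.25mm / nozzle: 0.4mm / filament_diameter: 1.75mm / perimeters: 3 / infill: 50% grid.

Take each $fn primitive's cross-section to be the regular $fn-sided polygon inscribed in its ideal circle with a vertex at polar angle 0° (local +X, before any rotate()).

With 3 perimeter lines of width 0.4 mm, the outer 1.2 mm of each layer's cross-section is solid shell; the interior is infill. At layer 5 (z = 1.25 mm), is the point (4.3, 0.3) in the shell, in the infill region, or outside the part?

At z = 1.25 mm: the cube is present — its section is the full 14×5 rectangle; the r=6 cylinder at (14.5, 5) contributes a regular 24-gon of circumradius 6; Taking the first minus the rest: starting from the 14×5 cube, the r=6 cylinder at (14.5, 5) partially overlaps it — only the 23.32 mm² overlap (of its 111.81 mm²) is removed, clipping the outline — 1 connected region. Overall, the cross-section is a single solid region. The nearest boundary edge runs (11.24, 0.00)→(0.00, 0.00); distance from the point to it = 0.30 mm. The point is inside the cross-section, 0.30 mm from the nearest boundary — within the 1.2 mm shell band (3 × 0.4).

shell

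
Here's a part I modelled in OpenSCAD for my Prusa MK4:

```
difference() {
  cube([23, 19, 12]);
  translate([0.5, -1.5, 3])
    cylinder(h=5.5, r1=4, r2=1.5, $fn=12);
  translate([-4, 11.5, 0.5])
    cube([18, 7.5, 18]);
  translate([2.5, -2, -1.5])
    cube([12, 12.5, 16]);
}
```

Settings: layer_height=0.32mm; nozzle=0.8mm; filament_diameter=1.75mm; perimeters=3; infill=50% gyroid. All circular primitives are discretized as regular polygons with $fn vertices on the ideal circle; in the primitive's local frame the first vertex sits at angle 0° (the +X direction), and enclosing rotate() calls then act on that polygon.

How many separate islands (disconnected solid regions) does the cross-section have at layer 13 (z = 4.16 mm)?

At z = 4.16 mm: the cube (footprint 23×19) is included at this height; the cone at (0.5, -1.5) contributes a regular 12-gon of circumradius 3.473 (interpolated between r1=4 and r2=1.5 at t=0.211); the 18×7.5 cube at (-4, 11.5) contributes its full rectangle; the 12×12.5 cube at (2.5, -2) contributes its full rectangle; Taking the first minus the rest: starting from the 23×19 cube, the cone at (0.5, -1.5) partially overlaps it — only the 5.09 mm² overlap (of its 36.18 mm²) is removed, clipping the outline; the 18×7.5 cube at (-4, 11.5) partially overlaps it — only the 105.00 mm² overlap (of its 135.00 mm²) is removed, clipping the outline; the 12×12.5 cube at (2.5, -2) partially overlaps it — only the 125.25 mm² overlap (of its 150.00 mm²) is removed, clipping the outline — 1 connected region. Overall, the cross-section is a single solid region. Island count = 1.

1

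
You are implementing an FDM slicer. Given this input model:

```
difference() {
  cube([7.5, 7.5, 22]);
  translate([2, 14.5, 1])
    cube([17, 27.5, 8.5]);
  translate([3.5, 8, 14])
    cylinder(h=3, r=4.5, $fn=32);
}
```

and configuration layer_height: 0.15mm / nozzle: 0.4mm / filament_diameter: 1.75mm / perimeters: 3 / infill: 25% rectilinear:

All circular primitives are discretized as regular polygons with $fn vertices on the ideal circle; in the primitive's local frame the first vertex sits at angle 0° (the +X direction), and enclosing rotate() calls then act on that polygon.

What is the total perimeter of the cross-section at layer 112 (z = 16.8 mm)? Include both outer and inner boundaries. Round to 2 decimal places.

27.68 mm

At z = 16.8 mm: the cube is present — its section is the full 7.5×7.5 rectangle (perimeter 30.00 mm); the cube at (2, 14.5) is not intersected at this z (z outside [1, 9.5]); the cylinder at (3.5, 8): section is a regular 32-gon, circumradius r=4.5 (perimeter = 2·32·4.500·sin(180°/32) = 28.23 mm); Subtracting the remaining from the first: starting from the 7.5×7.5 cube, the r=4.5 cylinder at (3.5, 8) partially overlaps it — only the 25.30 mm² overlap (of its 63.21 mm²) is removed, clipping the outline — boundary = 27.68 mm. Overall, the cross-section is a single solid region. Total boundary length (outer) = 27.68 mm.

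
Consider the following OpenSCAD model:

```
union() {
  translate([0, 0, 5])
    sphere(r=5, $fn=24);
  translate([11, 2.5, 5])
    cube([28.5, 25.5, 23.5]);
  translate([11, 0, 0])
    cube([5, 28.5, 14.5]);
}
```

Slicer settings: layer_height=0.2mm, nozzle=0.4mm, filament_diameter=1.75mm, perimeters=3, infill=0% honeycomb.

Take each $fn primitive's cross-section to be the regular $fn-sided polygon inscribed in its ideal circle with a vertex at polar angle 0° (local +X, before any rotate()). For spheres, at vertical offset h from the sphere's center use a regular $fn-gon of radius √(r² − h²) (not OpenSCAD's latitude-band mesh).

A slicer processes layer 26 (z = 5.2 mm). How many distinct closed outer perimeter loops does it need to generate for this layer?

At z = 5.2 mm: the r=5 sphere slices to a regular 24-gon of circumradius 4.996 (√(r²−h²) with h=0.2 from center); the cube at (11, 2.5) is present — its section is the full 28.5×25.5 rectangle; the 5×28.5 cube at (11, 0) contributes its full rectangle; Merging all regions: the regions partially overlap (shared area 127.50 mm²), so overlapping operands fuse into one piece — 2 connected regions. The result has 2 disconnected regions.

2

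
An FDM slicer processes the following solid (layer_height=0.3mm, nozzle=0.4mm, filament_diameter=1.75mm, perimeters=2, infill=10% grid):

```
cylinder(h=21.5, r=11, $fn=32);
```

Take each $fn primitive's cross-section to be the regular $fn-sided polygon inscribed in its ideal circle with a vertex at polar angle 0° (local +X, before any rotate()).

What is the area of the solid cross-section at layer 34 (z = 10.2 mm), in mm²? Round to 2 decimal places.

377.69 mm²

At z = 10.2 mm: the cylinder: section is a regular 32-gon, circumradius r=11 (area = (32/2)·11.000²·sin(360°/32) = 377.69 mm²). Overall, the cross-section is a single solid region. Net area = 377.69 mm².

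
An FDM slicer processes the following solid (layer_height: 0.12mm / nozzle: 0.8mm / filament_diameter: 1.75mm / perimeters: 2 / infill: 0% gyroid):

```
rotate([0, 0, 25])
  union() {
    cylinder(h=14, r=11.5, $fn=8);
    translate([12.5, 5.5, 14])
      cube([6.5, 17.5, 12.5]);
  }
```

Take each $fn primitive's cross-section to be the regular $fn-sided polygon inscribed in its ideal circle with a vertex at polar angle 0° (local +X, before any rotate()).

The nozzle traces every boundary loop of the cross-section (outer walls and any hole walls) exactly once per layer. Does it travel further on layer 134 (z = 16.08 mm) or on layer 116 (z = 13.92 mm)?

layer 116 (z = 13.92 mm)

Layer 134 (z = 16.08): the cylinder does not reach this height (z outside [0, 14]); the 6.5×17.5 cube at (12.5, 5.5) contributes its full rectangle (perimeter 48.00 mm); Taking the union: only the 6.5×17.5 cube at (12.5, 5.5) is present, so the union is just that shape — boundary = 48.00 mm; (whole slice rotated 25° about Z — lengths, areas and connectivity unchanged). So its perimeter = 48.00 mm. Layer 116 (z = 13.92): the cylinder: section is a regular 8-gon, circumradius r=11.5 (perimeter = 2·8·11.500·sin(180°/8) = 70.41 mm); the cube at (12.5, 5.5) does not reach this height (z outside [14, 26.5]); Combining (union): only the r=11.5 cylinder is present, so the union is just that shape — boundary = 70.41 mm; (whole slice rotated 25° about Z — lengths, areas and connectivity unchanged). So its perimeter = 70.41 mm. Layer 116 is larger (70.41 vs 48.00 mm).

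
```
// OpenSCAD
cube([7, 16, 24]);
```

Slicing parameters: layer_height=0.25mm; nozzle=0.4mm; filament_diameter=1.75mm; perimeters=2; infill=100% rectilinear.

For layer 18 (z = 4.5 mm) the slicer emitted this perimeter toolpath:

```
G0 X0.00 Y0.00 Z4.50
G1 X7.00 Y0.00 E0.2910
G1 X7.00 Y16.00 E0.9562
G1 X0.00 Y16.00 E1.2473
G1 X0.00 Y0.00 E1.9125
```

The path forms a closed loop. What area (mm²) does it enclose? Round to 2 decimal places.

Apply the shoelace formula to the sequence of (X, Y) vertices; enclosed area = 112.00 mm².

112.00 mm²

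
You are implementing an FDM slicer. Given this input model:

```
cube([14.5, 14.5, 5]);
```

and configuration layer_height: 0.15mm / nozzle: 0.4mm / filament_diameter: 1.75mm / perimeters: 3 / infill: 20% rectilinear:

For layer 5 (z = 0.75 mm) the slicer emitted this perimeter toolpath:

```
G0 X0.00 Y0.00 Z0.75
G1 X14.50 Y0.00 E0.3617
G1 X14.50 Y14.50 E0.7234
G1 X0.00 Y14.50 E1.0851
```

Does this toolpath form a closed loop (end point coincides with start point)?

Start point (G0): (0.00, 0.00). End point (last G1): the path does not return to the start — open.

no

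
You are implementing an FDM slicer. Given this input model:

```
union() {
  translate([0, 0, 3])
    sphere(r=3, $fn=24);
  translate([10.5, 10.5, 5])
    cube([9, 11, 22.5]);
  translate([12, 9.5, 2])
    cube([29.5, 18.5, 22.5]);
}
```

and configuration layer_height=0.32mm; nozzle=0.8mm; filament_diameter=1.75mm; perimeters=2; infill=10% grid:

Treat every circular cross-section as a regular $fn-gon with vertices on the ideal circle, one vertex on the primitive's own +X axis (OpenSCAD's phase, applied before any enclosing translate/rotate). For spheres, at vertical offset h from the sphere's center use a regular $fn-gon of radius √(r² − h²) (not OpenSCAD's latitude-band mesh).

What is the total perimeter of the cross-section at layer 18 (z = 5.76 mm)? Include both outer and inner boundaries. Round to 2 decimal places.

106.37 mm

At z = 5.76 mm: the r=3 sphere contributes a regular 24-gon of circumradius √(3²−2.76²) = 1.176 (perimeter = 2·24·1.176·sin(180°/24) = 7.37 mm); the cube at (10.5, 10.5) is present — its section is the full 9×11 rectangle (perimeter 40.00 mm); the 29.5×18.5 cube at (12, 9.5) contributes its full rectangle (perimeter 96.00 mm); Combining (union): the regions partially overlap (shared area 82.50 mm²), so the edge portions inside another operand are dropped and the merged outline is re-measured after clipping — boundary = 106.37 mm. Overall, the cross-section has 2 separate islands. Total boundary length (outer) = 106.37 mm.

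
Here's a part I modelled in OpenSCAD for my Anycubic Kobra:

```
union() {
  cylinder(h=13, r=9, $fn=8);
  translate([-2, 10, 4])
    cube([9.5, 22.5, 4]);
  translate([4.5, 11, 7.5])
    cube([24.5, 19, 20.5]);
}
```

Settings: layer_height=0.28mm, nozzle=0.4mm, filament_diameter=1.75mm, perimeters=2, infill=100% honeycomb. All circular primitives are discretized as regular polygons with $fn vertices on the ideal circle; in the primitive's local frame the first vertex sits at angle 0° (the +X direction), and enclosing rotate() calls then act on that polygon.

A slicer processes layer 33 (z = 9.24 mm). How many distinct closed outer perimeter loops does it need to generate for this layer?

At z = 9.24 mm: the r=9 cylinder gives a regular 8-gon of circumradius 9 (constant along its height); the cube at (-2, 10) is absent (z outside [4, 8]); the 24.5×19 cube at (4.5, 11) contributes its full rectangle; Merging all regions: the 2 present regions are separate (no shared area or edge), so areas and boundary lengths simply add and each stays a separate island — 2 connected regions. The result has 2 disconnected regions.

2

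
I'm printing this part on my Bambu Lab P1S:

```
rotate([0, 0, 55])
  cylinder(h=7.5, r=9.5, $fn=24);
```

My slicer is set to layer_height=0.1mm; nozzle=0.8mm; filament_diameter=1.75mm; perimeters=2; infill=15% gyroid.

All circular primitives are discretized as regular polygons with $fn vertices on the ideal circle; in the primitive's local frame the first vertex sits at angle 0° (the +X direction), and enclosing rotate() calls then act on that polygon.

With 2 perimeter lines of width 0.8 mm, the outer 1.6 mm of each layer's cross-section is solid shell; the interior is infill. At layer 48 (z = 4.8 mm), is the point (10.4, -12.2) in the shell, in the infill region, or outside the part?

At z = 4.8 mm: the r=9.5 cylinder gives a regular 24-gon of circumradius 9.5 (constant along its height); (whole slice rotated 55° about Z — lengths, areas and connectivity unchanged). Overall, the cross-section is a single solid region. Undo the 55° rotation: the query point maps to (-4.028, -15.517) in the un-rotated model frame. The nearest boundary edge runs (-4.75, -8.23)→(-2.46, -9.18); distance from the point to it = 6.53 mm. The point is not inside any of the regions above, so it lies outside the cross-section (6.53 mm from the nearest boundary).

outside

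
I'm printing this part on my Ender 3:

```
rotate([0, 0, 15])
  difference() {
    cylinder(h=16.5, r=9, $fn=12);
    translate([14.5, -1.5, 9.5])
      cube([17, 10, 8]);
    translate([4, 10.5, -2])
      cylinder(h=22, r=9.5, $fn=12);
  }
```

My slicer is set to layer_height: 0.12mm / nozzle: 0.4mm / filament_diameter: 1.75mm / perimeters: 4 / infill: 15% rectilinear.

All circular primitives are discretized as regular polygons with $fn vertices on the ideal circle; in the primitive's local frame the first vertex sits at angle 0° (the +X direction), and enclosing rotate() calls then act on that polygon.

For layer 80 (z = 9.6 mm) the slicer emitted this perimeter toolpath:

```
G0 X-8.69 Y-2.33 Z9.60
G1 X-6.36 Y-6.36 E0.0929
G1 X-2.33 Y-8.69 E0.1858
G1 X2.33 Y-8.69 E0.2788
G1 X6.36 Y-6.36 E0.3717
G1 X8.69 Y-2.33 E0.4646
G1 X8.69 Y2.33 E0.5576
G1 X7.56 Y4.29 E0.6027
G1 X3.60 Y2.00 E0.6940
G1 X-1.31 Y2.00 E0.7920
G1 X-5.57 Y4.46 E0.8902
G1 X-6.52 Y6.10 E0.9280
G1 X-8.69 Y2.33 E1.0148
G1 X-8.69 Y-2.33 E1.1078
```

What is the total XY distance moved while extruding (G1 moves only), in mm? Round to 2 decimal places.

Sum the Euclidean lengths of each G1 segment: total = 55.51 mm.

55.51 mm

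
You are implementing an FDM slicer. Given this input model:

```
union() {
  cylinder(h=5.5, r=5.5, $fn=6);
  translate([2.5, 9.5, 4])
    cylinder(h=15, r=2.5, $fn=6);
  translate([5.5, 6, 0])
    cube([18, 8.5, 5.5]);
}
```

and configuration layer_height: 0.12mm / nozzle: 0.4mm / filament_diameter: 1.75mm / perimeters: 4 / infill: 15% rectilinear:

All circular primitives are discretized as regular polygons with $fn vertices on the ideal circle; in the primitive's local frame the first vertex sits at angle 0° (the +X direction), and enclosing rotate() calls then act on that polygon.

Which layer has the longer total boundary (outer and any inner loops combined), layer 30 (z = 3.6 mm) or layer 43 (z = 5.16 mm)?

Layer 30 (z = 3.6): the cylinder: section is a regular 6-gon, circumradius r=5.5 (perimeter = 2·6·5.500·sin(180°/6) = 33.00 mm); the cylinder at (2.5, 9.5) does not reach this height (z outside [4, 19]); the cube at (5.5, 6) is present — its section is the full 18×8.5 rectangle (perimeter 53.00 mm); Merging all regions: the 2 present regions are separate (no shared area or edge), so areas and boundary lengths simply add and each stays a separate island — boundary = 86.00 mm. So its perimeter = 86.00 mm. Layer 43 (z = 5.16): the r=5.5 cylinder gives a regular 6-gon of circumradius 5.5 (constant along its height) (perimeter = 2·6·5.500·sin(180°/6) = 33.00 mm); the r=2.5 cylinder at (2.5, 9.5) contributes a regular 6-gon of circumradius 2.5 (perimeter = 2·6·2.500·sin(180°/6) = 15.00 mm); the cube at (5.5, 6) (footprint 18×8.5) is included at this height (perimeter 53.00 mm); Combining (union): the 3 present regions are separate (no shared area or edge), so areas and boundary lengths simply add and each stays a separate island — boundary = 101.00 mm. So its perimeter = 101.00 mm. Layer 43 is larger (101.00 vs 86.00 mm).

layer 43 (z = 5.16 mm)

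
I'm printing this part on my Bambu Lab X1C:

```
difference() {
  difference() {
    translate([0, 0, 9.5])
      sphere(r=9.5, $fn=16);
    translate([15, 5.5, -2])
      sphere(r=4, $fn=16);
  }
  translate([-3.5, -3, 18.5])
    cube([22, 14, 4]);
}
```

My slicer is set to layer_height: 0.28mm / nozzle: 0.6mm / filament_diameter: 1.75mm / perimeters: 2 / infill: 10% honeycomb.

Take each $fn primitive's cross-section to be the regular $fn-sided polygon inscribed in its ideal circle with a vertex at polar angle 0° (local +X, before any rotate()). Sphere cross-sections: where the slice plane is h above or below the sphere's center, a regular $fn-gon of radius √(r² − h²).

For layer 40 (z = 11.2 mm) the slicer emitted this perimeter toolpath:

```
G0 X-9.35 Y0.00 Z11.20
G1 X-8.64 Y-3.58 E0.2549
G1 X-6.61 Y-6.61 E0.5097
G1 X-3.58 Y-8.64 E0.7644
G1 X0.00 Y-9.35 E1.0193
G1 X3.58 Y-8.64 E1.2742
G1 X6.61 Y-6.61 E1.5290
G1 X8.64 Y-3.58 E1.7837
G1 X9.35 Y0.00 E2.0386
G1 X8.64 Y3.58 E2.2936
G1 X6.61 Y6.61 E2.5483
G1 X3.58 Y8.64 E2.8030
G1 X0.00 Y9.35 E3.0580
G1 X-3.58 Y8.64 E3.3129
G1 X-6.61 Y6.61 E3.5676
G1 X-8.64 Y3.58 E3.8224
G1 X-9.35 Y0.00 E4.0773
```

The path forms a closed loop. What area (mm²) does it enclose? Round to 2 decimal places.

267.68 mm²

Apply the shoelace formula to the sequence of (X, Y) vertices; enclosed area = 267.68 mm².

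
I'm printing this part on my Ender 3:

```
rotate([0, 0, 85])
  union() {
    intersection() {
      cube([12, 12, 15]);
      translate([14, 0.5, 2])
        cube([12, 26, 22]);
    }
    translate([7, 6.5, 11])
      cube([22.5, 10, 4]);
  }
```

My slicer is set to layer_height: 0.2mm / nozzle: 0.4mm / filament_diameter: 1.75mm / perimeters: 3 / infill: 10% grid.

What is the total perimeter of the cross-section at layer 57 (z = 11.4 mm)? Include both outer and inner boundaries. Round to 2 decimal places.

At z = 11.4 mm: the cube (footprint 12×12) is included at this height (perimeter 48.00 mm); the cube at (14, 0.5) (footprint 12×26) is included at this height (perimeter 76.00 mm); Keeping only the common overlap: the 12×26 cube at (14, 0.5) does not overlap the 12×12 cube (empty) — nothing remains; the cube at (7, 6.5) is present — its section is the full 22.5×10 rectangle (perimeter 65.00 mm); Merging all regions: only the 22.5×10 cube at (7, 6.5) is present, so the union is just that shape — boundary = 65.00 mm; (rotated 85° about Z; rotation is an isometry so areas/perimeters/island counts are preserved). Overall, the cross-section is a single solid region. Total boundary length (outer) = 65.00 mm.

65.00 mm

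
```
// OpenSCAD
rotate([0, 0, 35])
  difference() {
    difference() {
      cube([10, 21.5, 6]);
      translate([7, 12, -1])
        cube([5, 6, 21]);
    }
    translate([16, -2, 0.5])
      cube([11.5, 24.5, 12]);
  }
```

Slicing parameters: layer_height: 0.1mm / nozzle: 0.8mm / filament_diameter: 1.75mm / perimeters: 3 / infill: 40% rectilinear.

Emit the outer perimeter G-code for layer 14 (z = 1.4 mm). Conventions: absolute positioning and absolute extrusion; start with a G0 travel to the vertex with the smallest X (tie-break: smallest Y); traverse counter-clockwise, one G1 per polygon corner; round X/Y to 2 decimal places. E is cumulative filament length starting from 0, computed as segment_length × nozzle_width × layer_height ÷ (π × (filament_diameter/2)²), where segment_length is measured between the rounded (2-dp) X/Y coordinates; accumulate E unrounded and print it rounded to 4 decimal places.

G0 X-12.33 Y17.61 Z1.40
G1 X0.00 Y0.00 E0.7150
G1 X8.19 Y5.74 E1.0476
G1 X1.31 Y15.57 E1.4467
G1 X-1.15 Y13.84 E1.5467
G1 X-4.59 Y18.76 E1.7464
G1 X-2.13 Y20.48 E1.8463
G1 X-4.14 Y23.35 E1.9628
G1 X-12.33 Y17.61 E2.2954

At z = 1.4 mm: the cube (footprint 10×21.5) is included at this height; the 5×6 cube at (7, 12) contributes its full rectangle; After the difference (first − rest): starting from the 10×21.5 cube, the 5×6 cube at (7, 12) partially overlaps it — only the 18.00 mm² overlap (of its 30.00 mm²) is removed, clipping the outline — 1 connected region; the cube at (16, -2) (footprint 11.5×24.5) is included at this height; After the difference (first − rest): starting from that combined region, the 11.5×24.5 cube at (16, -2) misses the remaining region (no effect) — 1 connected region; (whole slice rotated 35° about Z — lengths, areas and connectivity unchanged). The outline is a single polygon with 8 vertices. Extrusion per mm of travel: 0.8 × 0.1 / (π × 0.875²) = 0.033260. Accumulating E over each segment gives final E = 2.2954.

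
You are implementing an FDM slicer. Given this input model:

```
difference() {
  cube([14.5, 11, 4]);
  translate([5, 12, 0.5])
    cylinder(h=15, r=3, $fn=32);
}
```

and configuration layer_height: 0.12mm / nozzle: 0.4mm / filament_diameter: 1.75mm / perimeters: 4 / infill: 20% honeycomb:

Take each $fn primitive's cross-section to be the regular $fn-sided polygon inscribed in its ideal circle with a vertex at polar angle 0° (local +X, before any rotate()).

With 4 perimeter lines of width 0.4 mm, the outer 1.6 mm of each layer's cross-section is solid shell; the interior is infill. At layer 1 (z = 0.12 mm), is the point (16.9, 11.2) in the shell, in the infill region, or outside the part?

outside

At z = 0.12 mm: the cube is present — its section is the full 14.5×11 rectangle; the cylinder at (5, 12) does not reach this height (z outside [0.5, 15.5]); After the difference (first − rest): none of the subtracted shapes is present at this height, so the 14.5×11 cube is unchanged — 1 connected region. Overall, the cross-section is a single solid region. The nearest boundary edge runs (14.50, 0.00)→(14.50, 11.00); distance from the point to it = 2.41 mm. The point is not inside any of the regions above, so it lies outside the cross-section (2.41 mm from the nearest boundary).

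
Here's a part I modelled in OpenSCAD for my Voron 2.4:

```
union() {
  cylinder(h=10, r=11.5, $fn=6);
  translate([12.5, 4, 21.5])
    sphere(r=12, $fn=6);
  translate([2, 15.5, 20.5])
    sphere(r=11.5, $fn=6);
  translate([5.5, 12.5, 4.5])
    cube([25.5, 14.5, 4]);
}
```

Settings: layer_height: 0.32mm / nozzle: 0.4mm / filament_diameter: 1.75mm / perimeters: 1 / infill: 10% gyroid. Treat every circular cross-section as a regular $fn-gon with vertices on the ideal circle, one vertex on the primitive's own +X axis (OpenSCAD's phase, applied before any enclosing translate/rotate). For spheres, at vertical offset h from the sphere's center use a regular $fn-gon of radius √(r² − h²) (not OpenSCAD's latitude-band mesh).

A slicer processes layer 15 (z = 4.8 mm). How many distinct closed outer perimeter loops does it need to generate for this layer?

2

At z = 4.8 mm: the r=11.5 cylinder contributes a regular 6-gon of circumradius 11.5; the sphere at (12.5, 4) is absent (|z−center|=16.700 > r=12); the sphere at (2, 15.5) is not intersected at this z (|z−center|=15.700 > r=11.5); the cube at (5.5, 12.5) (footprint 25.5×14.5) is included at this height; Merging all regions: the 2 present regions are separate (no shared area or edge), so areas and boundary lengths simply add and each stays a separate island — 2 connected regions. The result has 2 disconnected regions.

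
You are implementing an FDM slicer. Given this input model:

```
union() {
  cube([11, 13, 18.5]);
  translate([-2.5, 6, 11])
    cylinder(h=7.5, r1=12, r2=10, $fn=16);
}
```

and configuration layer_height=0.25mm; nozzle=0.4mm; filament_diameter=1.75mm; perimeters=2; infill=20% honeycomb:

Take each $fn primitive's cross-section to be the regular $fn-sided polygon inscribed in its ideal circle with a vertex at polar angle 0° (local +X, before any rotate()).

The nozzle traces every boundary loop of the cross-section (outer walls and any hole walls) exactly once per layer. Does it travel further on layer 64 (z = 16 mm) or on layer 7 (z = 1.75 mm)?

layer 64 (z = 16 mm)

Layer 64 (z = 16): the 11×13 cube contributes its full rectangle (perimeter 48.00 mm); the cone at (-2.5, 6): at t=0.667 of its height the radius interpolates to r₁+(r₂−r₁)t = 10.667, giving a regular 16-gon of that circumradius (perimeter = 2·16·10.667·sin(180°/16) = 66.59 mm); Merging all regions: the regions partially overlap (shared area 94.85 mm²), so the edge portions inside another operand are dropped and the merged outline is re-measured after clipping — boundary = 75.97 mm. So its perimeter = 75.97 mm. Layer 7 (z = 1.75): the 11×13 cube contributes its full rectangle (perimeter 48.00 mm); the cone at (-2.5, 6) is absent (z outside [11, 18.5]); Merging all regions: only the 11×13 cube is present, so the union is just that shape — boundary = 48.00 mm. So its perimeter = 48.00 mm. Layer 64 is larger (75.97 vs 48.00 mm).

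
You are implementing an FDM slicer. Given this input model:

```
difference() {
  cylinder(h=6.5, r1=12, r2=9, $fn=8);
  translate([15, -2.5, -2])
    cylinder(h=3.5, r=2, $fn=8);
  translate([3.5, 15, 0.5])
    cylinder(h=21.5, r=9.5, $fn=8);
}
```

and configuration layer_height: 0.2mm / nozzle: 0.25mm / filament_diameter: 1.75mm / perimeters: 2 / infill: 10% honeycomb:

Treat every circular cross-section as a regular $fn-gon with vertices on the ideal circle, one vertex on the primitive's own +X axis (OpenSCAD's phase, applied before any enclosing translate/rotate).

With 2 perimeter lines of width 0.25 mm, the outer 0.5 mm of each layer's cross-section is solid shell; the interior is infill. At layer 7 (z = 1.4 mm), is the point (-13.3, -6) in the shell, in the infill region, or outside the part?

At z = 1.4 mm: the cone: at t=0.215 of its height the radius interpolates to r₁+(r₂−r₁)t = 11.354, giving a regular 8-gon of that circumradius; the cylinder at (15, -2.5): section is a regular 8-gon, circumradius r=2; the r=9.5 cylinder at (3.5, 15) contributes a regular 8-gon of circumradius 9.5; Subtracting the remaining from the first: starting from the cone, the r=2 cylinder at (15, -2.5) misses the remaining region (no effect); the r=9.5 cylinder at (3.5, 15) partially overlaps it — only the 37.36 mm² overlap (of its 255.27 mm²) is removed, clipping the outline — 1 connected region. Overall, the cross-section is a single solid region. The nearest boundary edge runs (-8.03, -8.03)→(-11.35, 0.00); distance from the point to it = 4.09 mm. The point is not inside any of the regions above, so it lies outside the cross-section (4.09 mm from the nearest boundary).

outside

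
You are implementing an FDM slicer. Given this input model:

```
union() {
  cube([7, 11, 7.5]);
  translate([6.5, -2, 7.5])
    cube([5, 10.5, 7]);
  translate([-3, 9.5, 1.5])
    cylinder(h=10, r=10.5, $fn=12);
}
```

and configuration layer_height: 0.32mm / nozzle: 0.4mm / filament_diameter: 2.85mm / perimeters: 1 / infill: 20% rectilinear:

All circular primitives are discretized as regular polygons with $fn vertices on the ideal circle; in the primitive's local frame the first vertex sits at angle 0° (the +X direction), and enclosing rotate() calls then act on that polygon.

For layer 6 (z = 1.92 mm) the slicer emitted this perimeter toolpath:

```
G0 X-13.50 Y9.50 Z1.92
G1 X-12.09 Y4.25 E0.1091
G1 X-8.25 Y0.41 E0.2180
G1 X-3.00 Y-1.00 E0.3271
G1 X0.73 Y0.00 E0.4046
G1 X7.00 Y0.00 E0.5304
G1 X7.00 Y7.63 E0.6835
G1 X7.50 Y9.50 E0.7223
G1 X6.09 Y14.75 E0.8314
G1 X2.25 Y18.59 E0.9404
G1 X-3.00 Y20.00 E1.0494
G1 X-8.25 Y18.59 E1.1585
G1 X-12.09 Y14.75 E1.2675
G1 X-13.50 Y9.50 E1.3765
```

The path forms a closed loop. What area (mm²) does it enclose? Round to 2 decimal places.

345.31 mm²

Apply the shoelace formula to the sequence of (X, Y) vertices; enclosed area = 345.31 mm².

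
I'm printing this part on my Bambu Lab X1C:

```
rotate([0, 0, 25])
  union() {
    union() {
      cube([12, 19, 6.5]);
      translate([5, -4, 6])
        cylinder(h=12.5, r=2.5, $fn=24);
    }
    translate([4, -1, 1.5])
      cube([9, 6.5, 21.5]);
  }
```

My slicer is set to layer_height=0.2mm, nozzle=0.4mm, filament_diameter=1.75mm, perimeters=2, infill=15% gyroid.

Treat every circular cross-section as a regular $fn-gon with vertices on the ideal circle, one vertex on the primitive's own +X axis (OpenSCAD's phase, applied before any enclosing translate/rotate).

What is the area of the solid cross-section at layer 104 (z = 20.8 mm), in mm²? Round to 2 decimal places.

58.50 mm²

At z = 20.8 mm: the cube is not intersected at this z (z outside [0, 6.5]); the cylinder at (5, -4) is not intersected at this z (z outside [6, 18.5]); Taking the union: nothing is present at this height; the cube at (4, -1) is present — its section is the full 9×6.5 rectangle (area 58.50 mm²); Taking the union: only the 9×6.5 cube at (4, -1) is present, so the union is just that shape — area = 58.50 mm²; (rotated 25° about Z; rotation is an isometry so areas/perimeters/island counts are preserved). Overall, the cross-section is a single solid region. Net area = 58.50 mm².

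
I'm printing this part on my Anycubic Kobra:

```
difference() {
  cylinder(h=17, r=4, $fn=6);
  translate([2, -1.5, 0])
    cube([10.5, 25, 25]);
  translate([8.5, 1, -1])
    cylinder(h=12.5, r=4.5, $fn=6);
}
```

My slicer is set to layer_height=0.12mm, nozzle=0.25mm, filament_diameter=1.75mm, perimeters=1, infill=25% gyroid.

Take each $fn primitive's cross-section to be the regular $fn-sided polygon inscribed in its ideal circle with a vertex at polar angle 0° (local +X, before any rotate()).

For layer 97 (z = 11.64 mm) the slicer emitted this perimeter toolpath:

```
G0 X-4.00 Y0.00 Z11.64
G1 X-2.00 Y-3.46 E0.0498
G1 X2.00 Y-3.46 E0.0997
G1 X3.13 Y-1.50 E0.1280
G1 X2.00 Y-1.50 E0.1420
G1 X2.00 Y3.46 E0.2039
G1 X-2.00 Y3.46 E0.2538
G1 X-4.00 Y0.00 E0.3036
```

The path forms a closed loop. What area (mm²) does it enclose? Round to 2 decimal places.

Apply the shoelace formula to the sequence of (X, Y) vertices; enclosed area = 35.71 mm².

35.71 mm²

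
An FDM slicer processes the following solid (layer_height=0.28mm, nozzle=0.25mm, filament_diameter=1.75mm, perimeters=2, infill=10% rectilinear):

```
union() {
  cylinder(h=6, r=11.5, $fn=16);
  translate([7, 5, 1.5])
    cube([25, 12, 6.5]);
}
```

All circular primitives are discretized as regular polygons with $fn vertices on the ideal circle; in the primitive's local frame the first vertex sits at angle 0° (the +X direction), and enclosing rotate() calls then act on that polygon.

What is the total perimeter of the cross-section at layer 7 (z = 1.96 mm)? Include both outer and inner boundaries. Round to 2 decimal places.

At z = 1.96 mm: the r=11.5 cylinder gives a regular 16-gon of circumradius 11.5 (constant along its height) (perimeter = 2·16·11.500·sin(180°/16) = 71.79 mm); the 25×12 cube at (7, 5) contributes its full rectangle (perimeter 74.00 mm); Merging all regions: the regions partially overlap (shared area 7.25 mm²), so the edge portions inside another operand are dropped and the merged outline is re-measured after clipping — boundary = 133.55 mm. Overall, the cross-section is a single solid region. Total boundary length (outer) = 133.55 mm.

133.55 mm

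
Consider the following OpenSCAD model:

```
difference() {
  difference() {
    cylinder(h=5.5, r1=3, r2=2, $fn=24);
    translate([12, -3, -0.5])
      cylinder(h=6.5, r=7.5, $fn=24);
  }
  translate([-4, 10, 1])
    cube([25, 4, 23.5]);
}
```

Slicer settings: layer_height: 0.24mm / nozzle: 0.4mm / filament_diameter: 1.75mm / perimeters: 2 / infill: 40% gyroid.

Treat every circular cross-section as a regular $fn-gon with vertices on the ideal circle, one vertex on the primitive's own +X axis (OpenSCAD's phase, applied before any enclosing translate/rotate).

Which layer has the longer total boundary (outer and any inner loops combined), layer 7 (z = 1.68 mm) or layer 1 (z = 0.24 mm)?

Layer 7 (z = 1.68): the cone contributes a regular 24-gon of circumradius 2.695 (interpolated between r1=3 and r2=2 at t=0.305) (perimeter = 2·24·2.695·sin(180°/24) = 16.88 mm); the cylinder at (12, -3): section is a regular 24-gon, circumradius r=7.5 (perimeter = 2·24·7.500·sin(180°/24) = 46.99 mm); After the difference (first − rest): starting from the cone, the r=7.5 cylinder at (12, -3) misses the remaining region (no effect) — boundary = 16.88 mm; the cube at (-4, 10) (footprint 25×4) is included at this height (perimeter 58.00 mm); Taking the first minus the rest: starting from the result so far, the 25×4 cube at (-4, 10) misses the remaining region (no effect) — boundary = 16.88 mm. So its perimeter = 16.88 mm. Layer 1 (z = 0.24): the cone: at t=0.044 of its height the radius interpolates to r₁+(r₂−r₁)t = 2.956, giving a regular 24-gon of that circumradius (perimeter = 2·24·2.956·sin(180°/24) = 18.52 mm); the cylinder at (12, -3): section is a regular 24-gon, circumradius r=7.5 (perimeter = 2·24·7.500·sin(180°/24) = 46.99 mm); After the difference (first − rest): starting from the cone, the r=7.5 cylinder at (12, -3) misses the remaining region (no effect) — boundary = 18.52 mm; the cube at (-4, 10) is not intersected at this z (z outside [1, 24.5]); Taking the first minus the rest: none of the subtracted shapes is present at this height, so the result so far is unchanged — boundary = 18.52 mm. So its perimeter = 18.52 mm. Layer 1 is larger (18.52 vs 16.88 mm).

layer 1 (z = 0.24 mm)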